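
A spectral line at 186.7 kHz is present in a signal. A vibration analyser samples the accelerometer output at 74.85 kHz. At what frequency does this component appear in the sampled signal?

37 kHz

186.7 kHz mod fs = 37 kHz.
37 kHz ≤ fs/2 = 37.425 kHz, appears at 37 kHz.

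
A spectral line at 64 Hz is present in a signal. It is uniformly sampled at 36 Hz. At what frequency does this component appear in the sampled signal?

64 Hz mod fs = 28 Hz.
28 Hz > fs/2 = 18 Hz, folds to fs − 28 Hz = 8 Hz.

8 Hz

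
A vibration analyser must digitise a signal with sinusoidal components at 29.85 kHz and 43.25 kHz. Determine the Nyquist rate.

Highest-frequency component: 43.25 kHz.
Nyquist rate = 2 × 43.25 kHz = 86.5 kHz.

86.5 kHz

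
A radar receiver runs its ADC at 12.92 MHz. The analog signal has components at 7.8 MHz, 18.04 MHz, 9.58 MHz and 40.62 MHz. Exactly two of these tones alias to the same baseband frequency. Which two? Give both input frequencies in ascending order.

fs/2 = 6.46 MHz.
7.8 MHz > fs/2 = 6.46 MHz, folds to fs − 7.8 MHz = 5.12 MHz.
18.04 MHz mod fs = 5.12 MHz.
5.12 MHz ≤ fs/2 = 6.46 MHz, appears at 5.12 MHz.
9.58 MHz > fs/2 = 6.46 MHz, folds to fs − 9.58 MHz = 3.34 MHz.
40.62 MHz mod fs = 1.86 MHz.
1.86 MHz ≤ fs/2 = 6.46 MHz, appears at 1.86 MHz.
7.8 MHz and 18.04 MHz both map to 5.12 MHz.

7.8 MHz, 18.04 MHz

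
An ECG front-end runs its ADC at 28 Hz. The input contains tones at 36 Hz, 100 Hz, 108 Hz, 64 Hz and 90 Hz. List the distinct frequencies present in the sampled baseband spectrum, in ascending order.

4 Hz, 6 Hz, 8 Hz, 12 Hz

fs/2 = 14 Hz.
36 Hz mod fs = 8 Hz.
8 Hz ≤ fs/2 = 14 Hz, appears at 8 Hz.
100 Hz mod fs = 16 Hz.
16 Hz > fs/2 = 14 Hz, folds to fs − 16 Hz = 12 Hz.
108 Hz mod fs = 24 Hz.
24 Hz > fs/2 = 14 Hz, folds to fs − 24 Hz = 4 Hz.
64 Hz mod fs = 8 Hz.
8 Hz ≤ fs/2 = 14 Hz, appears at 8 Hz.
90 Hz mod fs = 6 Hz.
6 Hz ≤ fs/2 = 14 Hz, appears at 6 Hz.
Distinct values: {4 Hz, 6 Hz, 8 Hz, 12 Hz}.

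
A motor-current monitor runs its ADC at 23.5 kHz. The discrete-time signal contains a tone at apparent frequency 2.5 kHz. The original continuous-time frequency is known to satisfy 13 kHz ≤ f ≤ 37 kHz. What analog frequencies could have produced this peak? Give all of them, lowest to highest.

21 kHz, 26 kHz

Frequencies that alias to 2.5 kHz are k·fs ± 2.5 kHz for integer k ≥ 0.
k=0: 2.5 kHz.
k=1: 21 kHz, 26 kHz.
k=2: 44.5 kHz, 49.5 kHz.
Within [13 kHz, 37 kHz]: 21 kHz, 26 kHz.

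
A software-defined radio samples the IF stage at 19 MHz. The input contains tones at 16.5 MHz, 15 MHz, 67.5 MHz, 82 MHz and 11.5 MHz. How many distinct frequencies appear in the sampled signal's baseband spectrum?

5

fs/2 = 9.5 MHz.
16.5 MHz > fs/2 = 9.5 MHz, folds to fs − 16.5 MHz = 2.5 MHz.
15 MHz > fs/2 = 9.5 MHz, folds to fs − 15 MHz = 4 MHz.
67.5 MHz mod fs = 10.5 MHz.
10.5 MHz > fs/2 = 9.5 MHz, folds to fs − 10.5 MHz = 8.5 MHz.
82 MHz mod fs = 6 MHz.
6 MHz ≤ fs/2 = 9.5 MHz, appears at 6 MHz.
11.5 MHz > fs/2 = 9.5 MHz, folds to fs − 11.5 MHz = 7.5 MHz.
Distinct values: {2.5 MHz, 4 MHz, 6 MHz, 7.5 MHz, 8.5 MHz} → 5.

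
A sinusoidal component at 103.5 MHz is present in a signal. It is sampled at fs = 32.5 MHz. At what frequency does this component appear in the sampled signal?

6 MHz

103.5 MHz mod fs = 6 MHz.
6 MHz ≤ fs/2 = 16.25 MHz, appears at 6 MHz.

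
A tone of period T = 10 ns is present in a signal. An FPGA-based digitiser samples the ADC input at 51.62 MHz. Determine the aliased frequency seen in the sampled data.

3.24 MHz

T = 10 ns → f = 1/T = 100 MHz.
100 MHz mod fs = 48.38 MHz.
48.38 MHz > fs/2 = 25.81 MHz, folds to fs − 48.38 MHz = 3.24 MHz.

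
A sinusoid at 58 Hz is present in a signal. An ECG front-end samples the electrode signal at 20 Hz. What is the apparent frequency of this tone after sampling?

2 Hz

58 Hz mod fs = 18 Hz.
18 Hz > fs/2 = 10 Hz, folds to fs − 18 Hz = 2 Hz.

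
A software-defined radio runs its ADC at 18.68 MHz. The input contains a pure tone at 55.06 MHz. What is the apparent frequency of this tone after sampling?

0.98 MHz

55.06 MHz mod fs = 17.7 MHz.
17.7 MHz > fs/2 = 9.34 MHz, folds to fs − 17.7 MHz = 0.98 MHz.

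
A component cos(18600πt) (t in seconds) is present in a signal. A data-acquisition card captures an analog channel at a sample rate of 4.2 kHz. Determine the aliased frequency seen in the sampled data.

ω = 18600π rad/s → f = ω/(2π) = 9300 Hz = 9.3 kHz.
9.3 kHz mod fs = 0.9 kHz.
0.9 kHz ≤ fs/2 = 2.1 kHz, appears at 0.9 kHz.

0.9 kHz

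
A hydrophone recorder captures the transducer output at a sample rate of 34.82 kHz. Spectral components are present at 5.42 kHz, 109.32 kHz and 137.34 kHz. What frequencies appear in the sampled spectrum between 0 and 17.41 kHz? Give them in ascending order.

1.94 kHz, 4.86 kHz, 5.42 kHz

fs/2 = 17.41 kHz.
5.42 kHz ≤ fs/2 = 17.41 kHz, passes unchanged.
109.32 kHz mod fs = 4.86 kHz.
4.86 kHz ≤ fs/2 = 17.41 kHz, appears at 4.86 kHz.
137.34 kHz mod fs = 32.88 kHz.
32.88 kHz > fs/2 = 17.41 kHz, folds to fs − 32.88 kHz = 1.94 kHz.
Distinct values: {1.94 kHz, 4.86 kHz, 5.42 kHz}.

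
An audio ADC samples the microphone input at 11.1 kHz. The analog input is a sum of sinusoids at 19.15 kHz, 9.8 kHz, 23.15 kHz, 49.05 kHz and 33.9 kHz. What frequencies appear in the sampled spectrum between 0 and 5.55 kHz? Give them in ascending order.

0.6 kHz, 0.95 kHz, 1.3 kHz, 3.05 kHz, 4.65 kHz

fs/2 = 5.55 kHz.
19.15 kHz mod fs = 8.05 kHz.
8.05 kHz > fs/2 = 5.55 kHz, folds to fs − 8.05 kHz = 3.05 kHz.
9.8 kHz > fs/2 = 5.55 kHz, folds to fs − 9.8 kHz = 1.3 kHz.
23.15 kHz mod fs = 0.95 kHz.
0.95 kHz ≤ fs/2 = 5.55 kHz, appears at 0.95 kHz.
49.05 kHz mod fs = 4.65 kHz.
4.65 kHz ≤ fs/2 = 5.55 kHz, appears at 4.65 kHz.
33.9 kHz mod fs = 0.6 kHz.
0.6 kHz ≤ fs/2 = 5.55 kHz, appears at 0.6 kHz.
Distinct values: {0.6 kHz, 0.95 kHz, 1.3 kHz, 3.05 kHz, 4.65 kHz}.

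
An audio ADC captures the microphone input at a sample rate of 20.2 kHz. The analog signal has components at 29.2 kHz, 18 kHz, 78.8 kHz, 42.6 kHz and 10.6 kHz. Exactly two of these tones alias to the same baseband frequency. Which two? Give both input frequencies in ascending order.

18 kHz, 42.6 kHz

fs/2 = 10.1 kHz.
29.2 kHz mod fs = 9 kHz.
9 kHz ≤ fs/2 = 10.1 kHz, appears at 9 kHz.
18 kHz > fs/2 = 10.1 kHz, folds to fs − 18 kHz = 2.2 kHz.
78.8 kHz mod fs = 18.2 kHz.
18.2 kHz > fs/2 = 10.1 kHz, folds to fs − 18.2 kHz = 2 kHz.
42.6 kHz mod fs = 2.2 kHz.
2.2 kHz ≤ fs/2 = 10.1 kHz, appears at 2.2 kHz.
10.6 kHz > fs/2 = 10.1 kHz, folds to fs − 10.6 kHz = 9.6 kHz.
18 kHz and 42.6 kHz both map to 2.2 kHz.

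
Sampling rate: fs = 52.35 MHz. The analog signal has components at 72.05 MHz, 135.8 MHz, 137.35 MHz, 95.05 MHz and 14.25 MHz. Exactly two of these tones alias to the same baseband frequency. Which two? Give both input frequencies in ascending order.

fs/2 = 26.175 MHz.
72.05 MHz mod fs = 19.7 MHz.
19.7 MHz ≤ fs/2 = 26.175 MHz, appears at 19.7 MHz.
135.8 MHz mod fs = 31.1 MHz.
31.1 MHz > fs/2 = 26.175 MHz, folds to fs − 31.1 MHz = 21.25 MHz.
137.35 MHz mod fs = 32.65 MHz.
32.65 MHz > fs/2 = 26.175 MHz, folds to fs − 32.65 MHz = 19.7 MHz.
95.05 MHz mod fs = 42.7 MHz.
42.7 MHz > fs/2 = 26.175 MHz, folds to fs − 42.7 MHz = 9.65 MHz.
14.25 MHz ≤ fs/2 = 26.175 MHz, passes unchanged.
72.05 MHz and 137.35 MHz both map to 19.7 MHz.

72.05 MHz, 137.35 MHz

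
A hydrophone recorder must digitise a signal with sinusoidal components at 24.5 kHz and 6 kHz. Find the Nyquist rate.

Highest-frequency component: 24.5 kHz.
Nyquist rate = 2 × 24.5 kHz = 49 kHz.

49 kHz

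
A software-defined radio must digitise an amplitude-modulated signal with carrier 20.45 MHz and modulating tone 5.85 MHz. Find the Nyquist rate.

AM sidebands sit at fc ± fm = 14.6 MHz and 26.3 MHz.
Highest-frequency component: 26.3 MHz.
Nyquist rate = 2 × 26.3 MHz = 52.6 MHz.

52.6 MHz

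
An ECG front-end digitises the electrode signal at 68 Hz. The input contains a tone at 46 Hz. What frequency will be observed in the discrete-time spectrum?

46 Hz > fs/2 = 34 Hz, folds to fs − 46 Hz = 22 Hz.

22 Hz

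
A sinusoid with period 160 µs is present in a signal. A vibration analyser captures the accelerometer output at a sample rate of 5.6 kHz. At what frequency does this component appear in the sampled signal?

0.65 kHz

T = 160 µs → f = 1/T = 6.25 kHz.
6.25 kHz mod fs = 0.65 kHz.
0.65 kHz ≤ fs/2 = 2.8 kHz, appears at 0.65 kHz.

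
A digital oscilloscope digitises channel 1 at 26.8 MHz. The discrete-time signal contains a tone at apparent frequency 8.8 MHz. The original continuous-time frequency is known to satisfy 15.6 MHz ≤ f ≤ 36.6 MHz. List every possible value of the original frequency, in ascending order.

Frequencies that alias to 8.8 MHz are k·fs ± 8.8 MHz for integer k ≥ 0.
k=0: 8.8 MHz.
k=1: 18 MHz, 35.6 MHz.
k=2: 44.8 MHz, 62.4 MHz.
Within [15.6 MHz, 36.6 MHz]: 18 MHz, 35.6 MHz.

18 MHz, 35.6 MHz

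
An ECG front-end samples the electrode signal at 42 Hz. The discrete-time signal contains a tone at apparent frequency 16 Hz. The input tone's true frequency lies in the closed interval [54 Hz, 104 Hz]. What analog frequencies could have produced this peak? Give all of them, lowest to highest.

Frequencies that alias to 16 Hz are k·fs ± 16 Hz for integer k ≥ 0.
k=0: 16 Hz.
k=1: 26 Hz, 58 Hz.
k=2: 68 Hz, 100 Hz.
k=3: 110 Hz, 142 Hz.
Within [54 Hz, 104 Hz]: 58 Hz, 68 Hz, 100 Hz.

58 Hz, 68 Hz, 100 Hz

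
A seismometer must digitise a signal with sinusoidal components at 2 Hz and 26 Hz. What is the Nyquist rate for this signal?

Highest-frequency component: 26 Hz.
Nyquist rate = 2 × 26 Hz = 52 Hz.

52 Hz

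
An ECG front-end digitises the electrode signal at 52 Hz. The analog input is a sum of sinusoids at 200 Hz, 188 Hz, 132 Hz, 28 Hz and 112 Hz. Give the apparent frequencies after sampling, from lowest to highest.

fs/2 = 26 Hz.
200 Hz mod fs = 44 Hz.
44 Hz > fs/2 = 26 Hz, folds to fs − 44 Hz = 8 Hz.
188 Hz mod fs = 32 Hz.
32 Hz > fs/2 = 26 Hz, folds to fs − 32 Hz = 20 Hz.
132 Hz mod fs = 28 Hz.
28 Hz > fs/2 = 26 Hz, folds to fs − 28 Hz = 24 Hz.
28 Hz > fs/2 = 26 Hz, folds to fs − 28 Hz = 24 Hz.
112 Hz mod fs = 8 Hz.
8 Hz ≤ fs/2 = 26 Hz, appears at 8 Hz.
Distinct values: {8 Hz, 20 Hz, 24 Hz}.

8 Hz, 20 Hz, 24 Hz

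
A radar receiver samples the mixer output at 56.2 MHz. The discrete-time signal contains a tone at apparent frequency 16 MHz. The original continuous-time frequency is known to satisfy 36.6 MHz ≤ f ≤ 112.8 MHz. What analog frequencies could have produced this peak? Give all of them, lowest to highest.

Frequencies that alias to 16 MHz are k·fs ± 16 MHz for integer k ≥ 0.
k=0: 16 MHz.
k=1: 40.2 MHz, 72.2 MHz.
k=2: 96.4 MHz, 128.4 MHz.
k=3: 152.6 MHz, 184.6 MHz.
Within [36.6 MHz, 112.8 MHz]: 40.2 MHz, 72.2 MHz, 96.4 MHz.

40.2 MHz, 72.2 MHz, 96.4 MHz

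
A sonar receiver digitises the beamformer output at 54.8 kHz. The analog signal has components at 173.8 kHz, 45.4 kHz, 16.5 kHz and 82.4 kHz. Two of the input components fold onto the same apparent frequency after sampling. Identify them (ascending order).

45.4 kHz, 173.8 kHz

fs/2 = 27.4 kHz.
173.8 kHz mod fs = 9.4 kHz.
9.4 kHz ≤ fs/2 = 27.4 kHz, appears at 9.4 kHz.
45.4 kHz > fs/2 = 27.4 kHz, folds to fs − 45.4 kHz = 9.4 kHz.
16.5 kHz ≤ fs/2 = 27.4 kHz, passes unchanged.
82.4 kHz mod fs = 27.6 kHz.
27.6 kHz > fs/2 = 27.4 kHz, folds to fs − 27.6 kHz = 27.2 kHz.
45.4 kHz and 173.8 kHz both map to 9.4 kHz.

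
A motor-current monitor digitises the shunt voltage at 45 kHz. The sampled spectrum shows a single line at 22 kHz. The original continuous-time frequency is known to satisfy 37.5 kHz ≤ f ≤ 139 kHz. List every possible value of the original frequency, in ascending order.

67 kHz, 68 kHz, 112 kHz, 113 kHz

Frequencies that alias to 22 kHz are k·fs ± 22 kHz for integer k ≥ 0.
k=0: 22 kHz.
k=1: 23 kHz, 67 kHz.
k=2: 68 kHz, 112 kHz.
k=3: 113 kHz, 157 kHz.
k=4: 158 kHz, 202 kHz.
Within [37.5 kHz, 139 kHz]: 67 kHz, 68 kHz, 112 kHz, 113 kHz.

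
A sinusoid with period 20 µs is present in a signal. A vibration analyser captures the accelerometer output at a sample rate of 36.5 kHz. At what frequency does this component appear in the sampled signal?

13.5 kHz

T = 20 µs → f = 1/T = 50 kHz.
50 kHz mod fs = 13.5 kHz.
13.5 kHz ≤ fs/2 = 18.25 kHz, appears at 13.5 kHz.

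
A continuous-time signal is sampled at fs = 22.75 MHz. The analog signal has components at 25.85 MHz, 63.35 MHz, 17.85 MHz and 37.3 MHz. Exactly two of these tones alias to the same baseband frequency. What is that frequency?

4.9 MHz

fs/2 = 11.375 MHz.
25.85 MHz mod fs = 3.1 MHz.
3.1 MHz ≤ fs/2 = 11.375 MHz, appears at 3.1 MHz.
63.35 MHz mod fs = 17.85 MHz.
17.85 MHz > fs/2 = 11.375 MHz, folds to fs − 17.85 MHz = 4.9 MHz.
17.85 MHz > fs/2 = 11.375 MHz, folds to fs − 17.85 MHz = 4.9 MHz.
37.3 MHz mod fs = 14.55 MHz.
14.55 MHz > fs/2 = 11.375 MHz, folds to fs − 14.55 MHz = 8.2 MHz.
17.85 MHz and 63.35 MHz both map to 4.9 MHz.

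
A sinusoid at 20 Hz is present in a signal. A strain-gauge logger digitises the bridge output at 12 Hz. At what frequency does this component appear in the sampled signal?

4 Hz

20 Hz mod fs = 8 Hz.
8 Hz > fs/2 = 6 Hz, folds to fs − 8 Hz = 4 Hz.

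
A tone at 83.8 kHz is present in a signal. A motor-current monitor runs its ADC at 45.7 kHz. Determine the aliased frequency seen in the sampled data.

83.8 kHz mod fs = 38.1 kHz.
38.1 kHz > fs/2 = 22.85 kHz, folds to fs − 38.1 kHz = 7.6 kHz.

7.6 kHz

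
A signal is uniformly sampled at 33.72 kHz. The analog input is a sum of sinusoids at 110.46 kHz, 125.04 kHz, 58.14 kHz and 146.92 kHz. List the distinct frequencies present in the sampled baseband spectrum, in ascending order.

fs/2 = 16.86 kHz.
110.46 kHz mod fs = 9.3 kHz.
9.3 kHz ≤ fs/2 = 16.86 kHz, appears at 9.3 kHz.
125.04 kHz mod fs = 23.88 kHz.
23.88 kHz > fs/2 = 16.86 kHz, folds to fs − 23.88 kHz = 9.84 kHz.
58.14 kHz mod fs = 24.42 kHz.
24.42 kHz > fs/2 = 16.86 kHz, folds to fs − 24.42 kHz = 9.3 kHz.
146.92 kHz mod fs = 12.04 kHz.
12.04 kHz ≤ fs/2 = 16.86 kHz, appears at 12.04 kHz.
Distinct values: {9.3 kHz, 9.84 kHz, 12.04 kHz}.

9.3 kHz, 9.84 kHz, 12.04 kHz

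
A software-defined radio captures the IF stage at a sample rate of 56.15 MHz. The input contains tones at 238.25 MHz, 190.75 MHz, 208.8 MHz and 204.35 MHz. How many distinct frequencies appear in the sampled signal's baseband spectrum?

4

fs/2 = 28.075 MHz.
238.25 MHz mod fs = 13.65 MHz.
13.65 MHz ≤ fs/2 = 28.075 MHz, appears at 13.65 MHz.
190.75 MHz mod fs = 22.3 MHz.
22.3 MHz ≤ fs/2 = 28.075 MHz, appears at 22.3 MHz.
208.8 MHz mod fs = 40.35 MHz.
40.35 MHz > fs/2 = 28.075 MHz, folds to fs − 40.35 MHz = 15.8 MHz.
204.35 MHz mod fs = 35.9 MHz.
35.9 MHz > fs/2 = 28.075 MHz, folds to fs − 35.9 MHz = 20.25 MHz.
Distinct values: {13.65 MHz, 15.8 MHz, 20.25 MHz, 22.3 MHz} → 4.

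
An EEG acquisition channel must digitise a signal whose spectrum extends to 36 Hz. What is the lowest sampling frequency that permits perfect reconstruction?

Nyquist rate = 2 × 36 Hz = 72 Hz.

72 Hz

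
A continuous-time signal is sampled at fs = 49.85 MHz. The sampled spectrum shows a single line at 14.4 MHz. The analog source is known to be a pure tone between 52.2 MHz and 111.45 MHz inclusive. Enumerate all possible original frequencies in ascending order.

64.25 MHz, 85.3 MHz

Frequencies that alias to 14.4 MHz are k·fs ± 14.4 MHz for integer k ≥ 0.
k=0: 14.4 MHz.
k=1: 35.45 MHz, 64.25 MHz.
k=2: 85.3 MHz, 114.1 MHz.
k=3: 135.15 MHz, 163.95 MHz.
Within [52.2 MHz, 111.45 MHz]: 64.25 MHz, 85.3 MHz.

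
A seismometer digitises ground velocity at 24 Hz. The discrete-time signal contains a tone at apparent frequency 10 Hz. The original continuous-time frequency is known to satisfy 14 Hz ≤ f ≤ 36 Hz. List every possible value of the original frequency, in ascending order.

14 Hz, 34 Hz

Frequencies that alias to 10 Hz are k·fs ± 10 Hz for integer k ≥ 0.
k=0: 10 Hz.
k=1: 14 Hz, 34 Hz.
k=2: 38 Hz, 58 Hz.
Within [14 Hz, 36 Hz]: 14 Hz, 34 Hz.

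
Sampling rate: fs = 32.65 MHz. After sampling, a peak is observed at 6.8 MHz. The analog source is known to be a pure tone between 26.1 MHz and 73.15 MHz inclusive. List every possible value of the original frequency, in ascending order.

Frequencies that alias to 6.8 MHz are k·fs ± 6.8 MHz for integer k ≥ 0.
k=0: 6.8 MHz.
k=1: 25.85 MHz, 39.45 MHz.
k=2: 58.5 MHz, 72.1 MHz.
k=3: 91.15 MHz, 104.75 MHz.
Within [26.1 MHz, 73.15 MHz]: 39.45 MHz, 58.5 MHz, 72.1 MHz.

39.45 MHz, 58.5 MHz, 72.1 MHz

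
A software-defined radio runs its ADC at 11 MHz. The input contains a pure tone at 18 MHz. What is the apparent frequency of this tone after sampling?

4 MHz

18 MHz mod fs = 7 MHz.
7 MHz > fs/2 = 5.5 MHz, folds to fs − 7 MHz = 4 MHz.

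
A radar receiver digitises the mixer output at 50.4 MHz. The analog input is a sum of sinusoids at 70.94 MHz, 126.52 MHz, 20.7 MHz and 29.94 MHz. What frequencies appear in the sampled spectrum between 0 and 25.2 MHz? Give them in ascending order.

20.46 MHz, 20.54 MHz, 20.7 MHz, 24.68 MHz

fs/2 = 25.2 MHz.
70.94 MHz mod fs = 20.54 MHz.
20.54 MHz ≤ fs/2 = 25.2 MHz, appears at 20.54 MHz.
126.52 MHz mod fs = 25.72 MHz.
25.72 MHz > fs/2 = 25.2 MHz, folds to fs − 25.72 MHz = 24.68 MHz.
20.7 MHz ≤ fs/2 = 25.2 MHz, passes unchanged.
29.94 MHz > fs/2 = 25.2 MHz, folds to fs − 29.94 MHz = 20.46 MHz.
Distinct values: {20.46 MHz, 20.54 MHz, 20.7 MHz, 24.68 MHz}.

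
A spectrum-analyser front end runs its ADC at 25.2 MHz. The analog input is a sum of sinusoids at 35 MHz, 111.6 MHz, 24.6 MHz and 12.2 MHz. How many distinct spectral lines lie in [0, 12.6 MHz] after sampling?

4

fs/2 = 12.6 MHz.
35 MHz mod fs = 9.8 MHz.
9.8 MHz ≤ fs/2 = 12.6 MHz, appears at 9.8 MHz.
111.6 MHz mod fs = 10.8 MHz.
10.8 MHz ≤ fs/2 = 12.6 MHz, appears at 10.8 MHz.
24.6 MHz > fs/2 = 12.6 MHz, folds to fs − 24.6 MHz = 0.6 MHz.
12.2 MHz ≤ fs/2 = 12.6 MHz, passes unchanged.
Distinct values: {0.6 MHz, 9.8 MHz, 10.8 MHz, 12.2 MHz} → 4.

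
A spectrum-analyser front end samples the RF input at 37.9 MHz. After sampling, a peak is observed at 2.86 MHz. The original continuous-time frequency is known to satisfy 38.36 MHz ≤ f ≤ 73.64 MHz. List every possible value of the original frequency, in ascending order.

40.76 MHz, 72.94 MHz

Frequencies that alias to 2.86 MHz are k·fs ± 2.86 MHz for integer k ≥ 0.
k=0: 2.86 MHz.
k=1: 35.04 MHz, 40.76 MHz.
k=2: 72.94 MHz, 78.66 MHz.
k=3: 110.84 MHz, 116.56 MHz.
Within [38.36 MHz, 73.64 MHz]: 40.76 MHz, 72.94 MHz.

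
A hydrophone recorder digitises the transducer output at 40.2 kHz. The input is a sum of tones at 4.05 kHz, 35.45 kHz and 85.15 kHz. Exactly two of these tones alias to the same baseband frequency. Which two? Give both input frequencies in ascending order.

35.45 kHz, 85.15 kHz

fs/2 = 20.1 kHz.
4.05 kHz ≤ fs/2 = 20.1 kHz, passes unchanged.
35.45 kHz > fs/2 = 20.1 kHz, folds to fs − 35.45 kHz = 4.75 kHz.
85.15 kHz mod fs = 4.75 kHz.
4.75 kHz ≤ fs/2 = 20.1 kHz, appears at 4.75 kHz.
35.45 kHz and 85.15 kHz both map to 4.75 kHz.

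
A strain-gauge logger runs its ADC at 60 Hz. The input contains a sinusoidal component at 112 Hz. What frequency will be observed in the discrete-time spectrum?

112 Hz mod fs = 52 Hz.
52 Hz > fs/2 = 30 Hz, folds to fs − 52 Hz = 8 Hz.

8 Hz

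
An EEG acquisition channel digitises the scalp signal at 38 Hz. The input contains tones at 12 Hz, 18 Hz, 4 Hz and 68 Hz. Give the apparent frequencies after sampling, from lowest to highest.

4 Hz, 8 Hz, 12 Hz, 18 Hz

fs/2 = 19 Hz.
12 Hz ≤ fs/2 = 19 Hz, passes unchanged.
18 Hz ≤ fs/2 = 19 Hz, passes unchanged.
4 Hz ≤ fs/2 = 19 Hz, passes unchanged.
68 Hz mod fs = 30 Hz.
30 Hz > fs/2 = 19 Hz, folds to fs − 30 Hz = 8 Hz.
Distinct values: {4 Hz, 8 Hz, 12 Hz, 18 Hz}.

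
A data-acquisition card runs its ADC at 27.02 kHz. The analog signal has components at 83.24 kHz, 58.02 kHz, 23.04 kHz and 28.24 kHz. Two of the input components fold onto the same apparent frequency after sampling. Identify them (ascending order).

fs/2 = 13.51 kHz.
83.24 kHz mod fs = 2.18 kHz.
2.18 kHz ≤ fs/2 = 13.51 kHz, appears at 2.18 kHz.
58.02 kHz mod fs = 3.98 kHz.
3.98 kHz ≤ fs/2 = 13.51 kHz, appears at 3.98 kHz.
23.04 kHz > fs/2 = 13.51 kHz, folds to fs − 23.04 kHz = 3.98 kHz.
28.24 kHz mod fs = 1.22 kHz.
1.22 kHz ≤ fs/2 = 13.51 kHz, appears at 1.22 kHz.
23.04 kHz and 58.02 kHz both map to 3.98 kHz.

23.04 kHz, 58.02 kHz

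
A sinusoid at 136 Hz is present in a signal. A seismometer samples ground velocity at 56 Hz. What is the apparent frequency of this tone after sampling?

136 Hz mod fs = 24 Hz.
24 Hz ≤ fs/2 = 28 Hz, appears at 24 Hz.

24 Hz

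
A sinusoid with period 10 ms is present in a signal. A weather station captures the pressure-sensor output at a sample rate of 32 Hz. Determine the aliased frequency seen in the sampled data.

T = 10 ms → f = 1/T = 100 Hz.
100 Hz mod fs = 4 Hz.
4 Hz ≤ fs/2 = 16 Hz, appears at 4 Hz.

4 Hz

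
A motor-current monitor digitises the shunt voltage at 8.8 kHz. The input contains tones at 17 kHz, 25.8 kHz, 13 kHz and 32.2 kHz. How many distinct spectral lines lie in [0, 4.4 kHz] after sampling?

3

fs/2 = 4.4 kHz.
17 kHz mod fs = 8.2 kHz.
8.2 kHz > fs/2 = 4.4 kHz, folds to fs − 8.2 kHz = 0.6 kHz.
25.8 kHz mod fs = 8.2 kHz.
8.2 kHz > fs/2 = 4.4 kHz, folds to fs − 8.2 kHz = 0.6 kHz.
13 kHz mod fs = 4.2 kHz.
4.2 kHz ≤ fs/2 = 4.4 kHz, appears at 4.2 kHz.
32.2 kHz mod fs = 5.8 kHz.
5.8 kHz > fs/2 = 4.4 kHz, folds to fs − 5.8 kHz = 3 kHz.
Distinct values: {0.6 kHz, 3 kHz, 4.2 kHz} → 3.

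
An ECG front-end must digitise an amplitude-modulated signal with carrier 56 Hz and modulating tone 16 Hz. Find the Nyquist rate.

AM sidebands sit at fc ± fm = 40 Hz and 72 Hz.
Highest-frequency component: 72 Hz.
Nyquist rate = 2 × 72 Hz = 144 Hz.

144 Hz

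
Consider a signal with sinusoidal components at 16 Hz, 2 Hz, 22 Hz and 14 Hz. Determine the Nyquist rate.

Highest-frequency component: 22 Hz.
Nyquist rate = 2 × 22 Hz = 44 Hz.

44 Hz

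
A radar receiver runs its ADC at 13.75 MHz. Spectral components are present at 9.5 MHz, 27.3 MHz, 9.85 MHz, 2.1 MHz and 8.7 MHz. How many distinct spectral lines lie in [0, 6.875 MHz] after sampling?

fs/2 = 6.875 MHz.
9.5 MHz > fs/2 = 6.875 MHz, folds to fs − 9.5 MHz = 4.25 MHz.
27.3 MHz mod fs = 13.55 MHz.
13.55 MHz > fs/2 = 6.875 MHz, folds to fs − 13.55 MHz = 0.2 MHz.
9.85 MHz > fs/2 = 6.875 MHz, folds to fs − 9.85 MHz = 3.9 MHz.
2.1 MHz ≤ fs/2 = 6.875 MHz, passes unchanged.
8.7 MHz > fs/2 = 6.875 MHz, folds to fs − 8.7 MHz = 5.05 MHz.
Distinct values: {0.2 MHz, 2.1 MHz, 3.9 MHz, 4.25 MHz, 5.05 MHz} → 5.

5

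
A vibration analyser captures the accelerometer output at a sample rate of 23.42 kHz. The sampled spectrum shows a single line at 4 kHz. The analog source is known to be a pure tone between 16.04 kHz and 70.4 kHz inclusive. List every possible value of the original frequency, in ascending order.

Frequencies that alias to 4 kHz are k·fs ± 4 kHz for integer k ≥ 0.
k=0: 4 kHz.
k=1: 19.42 kHz, 27.42 kHz.
k=2: 42.84 kHz, 50.84 kHz.
k=3: 66.26 kHz, 74.26 kHz.
k=4: 89.68 kHz, 97.68 kHz.
Within [16.04 kHz, 70.4 kHz]: 19.42 kHz, 27.42 kHz, 42.84 kHz, 50.84 kHz, 66.26 kHz.

19.42 kHz, 27.42 kHz, 42.84 kHz, 50.84 kHz, 66.26 kHz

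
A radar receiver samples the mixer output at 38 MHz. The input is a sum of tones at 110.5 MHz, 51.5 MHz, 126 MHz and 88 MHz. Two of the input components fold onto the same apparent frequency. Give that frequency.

fs/2 = 19 MHz.
110.5 MHz mod fs = 34.5 MHz.
34.5 MHz > fs/2 = 19 MHz, folds to fs − 34.5 MHz = 3.5 MHz.
51.5 MHz mod fs = 13.5 MHz.
13.5 MHz ≤ fs/2 = 19 MHz, appears at 13.5 MHz.
126 MHz mod fs = 12 MHz.
12 MHz ≤ fs/2 = 19 MHz, appears at 12 MHz.
88 MHz mod fs = 12 MHz.
12 MHz ≤ fs/2 = 19 MHz, appears at 12 MHz.
88 MHz and 126 MHz both map to 12 MHz.

12 MHz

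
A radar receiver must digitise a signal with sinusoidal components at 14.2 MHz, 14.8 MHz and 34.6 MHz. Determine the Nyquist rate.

69.2 MHz

Highest-frequency component: 34.6 MHz.
Nyquist rate = 2 × 34.6 MHz = 69.2 MHz.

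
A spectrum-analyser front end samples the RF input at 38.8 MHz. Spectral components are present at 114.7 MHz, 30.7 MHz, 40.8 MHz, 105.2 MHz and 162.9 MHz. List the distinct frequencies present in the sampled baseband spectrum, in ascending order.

1.7 MHz, 2 MHz, 7.7 MHz, 8.1 MHz, 11.2 MHz

fs/2 = 19.4 MHz.
114.7 MHz mod fs = 37.1 MHz.
37.1 MHz > fs/2 = 19.4 MHz, folds to fs − 37.1 MHz = 1.7 MHz.
30.7 MHz > fs/2 = 19.4 MHz, folds to fs − 30.7 MHz = 8.1 MHz.
40.8 MHz mod fs = 2 MHz.
2 MHz ≤ fs/2 = 19.4 MHz, appears at 2 MHz.
105.2 MHz mod fs = 27.6 MHz.
27.6 MHz > fs/2 = 19.4 MHz, folds to fs − 27.6 MHz = 11.2 MHz.
162.9 MHz mod fs = 7.7 MHz.
7.7 MHz ≤ fs/2 = 19.4 MHz, appears at 7.7 MHz.
Distinct values: {1.7 MHz, 2 MHz, 7.7 MHz, 8.1 MHz, 11.2 MHz}.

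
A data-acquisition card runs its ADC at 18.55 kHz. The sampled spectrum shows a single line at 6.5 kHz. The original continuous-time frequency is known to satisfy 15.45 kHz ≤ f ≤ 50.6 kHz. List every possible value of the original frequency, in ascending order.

Frequencies that alias to 6.5 kHz are k·fs ± 6.5 kHz for integer k ≥ 0.
k=0: 6.5 kHz.
k=1: 12.05 kHz, 25.05 kHz.
k=2: 30.6 kHz, 43.6 kHz.
k=3: 49.15 kHz, 62.15 kHz.
k=4: 67.7 kHz, 80.7 kHz.
Within [15.45 kHz, 50.6 kHz]: 25.05 kHz, 30.6 kHz, 43.6 kHz, 49.15 kHz.

25.05 kHz, 30.6 kHz, 43.6 kHz, 49.15 kHz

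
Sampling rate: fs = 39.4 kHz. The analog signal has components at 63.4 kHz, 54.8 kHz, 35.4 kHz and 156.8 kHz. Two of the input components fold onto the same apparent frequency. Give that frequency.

15.4 kHz

fs/2 = 19.7 kHz.
63.4 kHz mod fs = 24 kHz.
24 kHz > fs/2 = 19.7 kHz, folds to fs − 24 kHz = 15.4 kHz.
54.8 kHz mod fs = 15.4 kHz.
15.4 kHz ≤ fs/2 = 19.7 kHz, appears at 15.4 kHz.
35.4 kHz > fs/2 = 19.7 kHz, folds to fs − 35.4 kHz = 4 kHz.
156.8 kHz mod fs = 38.6 kHz.
38.6 kHz > fs/2 = 19.7 kHz, folds to fs − 38.6 kHz = 0.8 kHz.
54.8 kHz and 63.4 kHz both map to 15.4 kHz.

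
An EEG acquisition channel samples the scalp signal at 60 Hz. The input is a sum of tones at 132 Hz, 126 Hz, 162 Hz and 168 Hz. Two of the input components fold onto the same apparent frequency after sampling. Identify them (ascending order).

132 Hz, 168 Hz

fs/2 = 30 Hz.
132 Hz mod fs = 12 Hz.
12 Hz ≤ fs/2 = 30 Hz, appears at 12 Hz.
126 Hz mod fs = 6 Hz.
6 Hz ≤ fs/2 = 30 Hz, appears at 6 Hz.
162 Hz mod fs = 42 Hz.
42 Hz > fs/2 = 30 Hz, folds to fs − 42 Hz = 18 Hz.
168 Hz mod fs = 48 Hz.
48 Hz > fs/2 = 30 Hz, folds to fs − 48 Hz = 12 Hz.
132 Hz and 168 Hz both map to 12 Hz.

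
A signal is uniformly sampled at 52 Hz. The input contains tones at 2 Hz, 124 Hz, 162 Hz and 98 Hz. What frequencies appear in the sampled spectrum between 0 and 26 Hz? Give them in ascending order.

2 Hz, 6 Hz, 20 Hz

fs/2 = 26 Hz.
2 Hz ≤ fs/2 = 26 Hz, passes unchanged.
124 Hz mod fs = 20 Hz.
20 Hz ≤ fs/2 = 26 Hz, appears at 20 Hz.
162 Hz mod fs = 6 Hz.
6 Hz ≤ fs/2 = 26 Hz, appears at 6 Hz.
98 Hz mod fs = 46 Hz.
46 Hz > fs/2 = 26 Hz, folds to fs − 46 Hz = 6 Hz.
Distinct values: {2 Hz, 6 Hz, 20 Hz}.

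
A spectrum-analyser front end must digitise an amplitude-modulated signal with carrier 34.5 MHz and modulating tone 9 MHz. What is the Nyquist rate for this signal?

AM sidebands sit at fc ± fm = 25.5 MHz and 43.5 MHz.
Highest-frequency component: 43.5 MHz.
Nyquist rate = 2 × 43.5 MHz = 87 MHz.

87 MHz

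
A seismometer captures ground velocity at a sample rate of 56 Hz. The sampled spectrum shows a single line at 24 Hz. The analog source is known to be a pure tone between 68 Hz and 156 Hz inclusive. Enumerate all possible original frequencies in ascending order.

80 Hz, 88 Hz, 136 Hz, 144 Hz

Frequencies that alias to 24 Hz are k·fs ± 24 Hz for integer k ≥ 0.
k=0: 24 Hz.
k=1: 32 Hz, 80 Hz.
k=2: 88 Hz, 136 Hz.
k=3: 144 Hz, 192 Hz.
k=4: 200 Hz, 248 Hz.
Within [68 Hz, 156 Hz]: 80 Hz, 88 Hz, 136 Hz, 144 Hz.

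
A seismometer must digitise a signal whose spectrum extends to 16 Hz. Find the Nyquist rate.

32 Hz

Nyquist rate = 2 × 16 Hz = 32 Hz.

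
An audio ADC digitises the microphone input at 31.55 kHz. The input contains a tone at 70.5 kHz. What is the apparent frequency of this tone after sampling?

7.4 kHz

70.5 kHz mod fs = 7.4 kHz.
7.4 kHz ≤ fs/2 = 15.775 kHz, appears at 7.4 kHz.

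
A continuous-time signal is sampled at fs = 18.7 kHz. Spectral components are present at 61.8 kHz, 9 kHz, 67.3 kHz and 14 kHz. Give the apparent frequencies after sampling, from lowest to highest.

fs/2 = 9.35 kHz.
61.8 kHz mod fs = 5.7 kHz.
5.7 kHz ≤ fs/2 = 9.35 kHz, appears at 5.7 kHz.
9 kHz ≤ fs/2 = 9.35 kHz, passes unchanged.
67.3 kHz mod fs = 11.2 kHz.
11.2 kHz > fs/2 = 9.35 kHz, folds to fs − 11.2 kHz = 7.5 kHz.
14 kHz > fs/2 = 9.35 kHz, folds to fs − 14 kHz = 4.7 kHz.
Distinct values: {4.7 kHz, 5.7 kHz, 7.5 kHz, 9 kHz}.

4.7 kHz, 5.7 kHz, 7.5 kHz, 9 kHz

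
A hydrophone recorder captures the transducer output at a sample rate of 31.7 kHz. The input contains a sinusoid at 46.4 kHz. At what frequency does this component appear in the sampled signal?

46.4 kHz mod fs = 14.7 kHz.
14.7 kHz ≤ fs/2 = 15.85 kHz, appears at 14.7 kHz.

14.7 kHz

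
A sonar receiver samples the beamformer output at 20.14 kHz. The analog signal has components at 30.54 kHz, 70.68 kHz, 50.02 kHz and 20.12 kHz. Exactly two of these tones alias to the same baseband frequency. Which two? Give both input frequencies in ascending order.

fs/2 = 10.07 kHz.
30.54 kHz mod fs = 10.4 kHz.
10.4 kHz > fs/2 = 10.07 kHz, folds to fs − 10.4 kHz = 9.74 kHz.
70.68 kHz mod fs = 10.26 kHz.
10.26 kHz > fs/2 = 10.07 kHz, folds to fs − 10.26 kHz = 9.88 kHz.
50.02 kHz mod fs = 9.74 kHz.
9.74 kHz ≤ fs/2 = 10.07 kHz, appears at 9.74 kHz.
20.12 kHz > fs/2 = 10.07 kHz, folds to fs − 20.12 kHz = 0.02 kHz.
30.54 kHz and 50.02 kHz both map to 9.74 kHz.

30.54 kHz, 50.02 kHz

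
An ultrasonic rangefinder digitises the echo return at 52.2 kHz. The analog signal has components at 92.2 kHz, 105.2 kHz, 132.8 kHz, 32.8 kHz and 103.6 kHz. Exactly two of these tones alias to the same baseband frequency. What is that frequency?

fs/2 = 26.1 kHz.
92.2 kHz mod fs = 40 kHz.
40 kHz > fs/2 = 26.1 kHz, folds to fs − 40 kHz = 12.2 kHz.
105.2 kHz mod fs = 0.8 kHz.
0.8 kHz ≤ fs/2 = 26.1 kHz, appears at 0.8 kHz.
132.8 kHz mod fs = 28.4 kHz.
28.4 kHz > fs/2 = 26.1 kHz, folds to fs − 28.4 kHz = 23.8 kHz.
32.8 kHz > fs/2 = 26.1 kHz, folds to fs − 32.8 kHz = 19.4 kHz.
103.6 kHz mod fs = 51.4 kHz.
51.4 kHz > fs/2 = 26.1 kHz, folds to fs − 51.4 kHz = 0.8 kHz.
103.6 kHz and 105.2 kHz both map to 0.8 kHz.

0.8 kHz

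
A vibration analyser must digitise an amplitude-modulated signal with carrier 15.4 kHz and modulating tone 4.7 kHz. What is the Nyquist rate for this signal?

40.2 kHz

AM sidebands sit at fc ± fm = 10.7 kHz and 20.1 kHz.
Highest-frequency component: 20.1 kHz.
Nyquist rate = 2 × 20.1 kHz = 40.2 kHz.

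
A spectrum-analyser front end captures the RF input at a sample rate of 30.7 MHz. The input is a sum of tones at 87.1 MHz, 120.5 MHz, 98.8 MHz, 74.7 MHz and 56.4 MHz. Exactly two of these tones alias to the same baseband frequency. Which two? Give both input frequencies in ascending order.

56.4 MHz, 87.1 MHz

fs/2 = 15.35 MHz.
87.1 MHz mod fs = 25.7 MHz.
25.7 MHz > fs/2 = 15.35 MHz, folds to fs − 25.7 MHz = 5 MHz.
120.5 MHz mod fs = 28.4 MHz.
28.4 MHz > fs/2 = 15.35 MHz, folds to fs − 28.4 MHz = 2.3 MHz.
98.8 MHz mod fs = 6.7 MHz.
6.7 MHz ≤ fs/2 = 15.35 MHz, appears at 6.7 MHz.
74.7 MHz mod fs = 13.3 MHz.
13.3 MHz ≤ fs/2 = 15.35 MHz, appears at 13.3 MHz.
56.4 MHz mod fs = 25.7 MHz.
25.7 MHz > fs/2 = 15.35 MHz, folds to fs − 25.7 MHz = 5 MHz.
56.4 MHz and 87.1 MHz both map to 5 MHz.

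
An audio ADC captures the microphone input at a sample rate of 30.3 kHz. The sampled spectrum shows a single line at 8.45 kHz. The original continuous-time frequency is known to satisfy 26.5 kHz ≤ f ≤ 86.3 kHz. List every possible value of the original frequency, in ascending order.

Frequencies that alias to 8.45 kHz are k·fs ± 8.45 kHz for integer k ≥ 0.
k=0: 8.45 kHz.
k=1: 21.85 kHz, 38.75 kHz.
k=2: 52.15 kHz, 69.05 kHz.
k=3: 82.45 kHz, 99.35 kHz.
k=4: 112.75 kHz, 129.65 kHz.
Within [26.5 kHz, 86.3 kHz]: 38.75 kHz, 52.15 kHz, 69.05 kHz, 82.45 kHz.

38.75 kHz, 52.15 kHz, 69.05 kHz, 82.45 kHz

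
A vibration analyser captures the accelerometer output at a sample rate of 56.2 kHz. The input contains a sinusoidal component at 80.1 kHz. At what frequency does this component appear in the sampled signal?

80.1 kHz mod fs = 23.9 kHz.
23.9 kHz ≤ fs/2 = 28.1 kHz, appears at 23.9 kHz.

23.9 kHz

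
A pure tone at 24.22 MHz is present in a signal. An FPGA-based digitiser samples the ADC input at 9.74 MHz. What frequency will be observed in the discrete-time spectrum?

4.74 MHz

24.22 MHz mod fs = 4.74 MHz.
4.74 MHz ≤ fs/2 = 4.87 MHz, appears at 4.74 MHz.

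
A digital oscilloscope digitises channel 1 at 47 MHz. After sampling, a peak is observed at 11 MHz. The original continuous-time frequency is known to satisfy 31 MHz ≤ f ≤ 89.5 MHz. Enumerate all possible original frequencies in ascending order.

Frequencies that alias to 11 MHz are k·fs ± 11 MHz for integer k ≥ 0.
k=0: 11 MHz.
k=1: 36 MHz, 58 MHz.
k=2: 83 MHz, 105 MHz.
k=3: 130 MHz, 152 MHz.
Within [31 MHz, 89.5 MHz]: 36 MHz, 58 MHz, 83 MHz.

36 MHz, 58 MHz, 83 MHz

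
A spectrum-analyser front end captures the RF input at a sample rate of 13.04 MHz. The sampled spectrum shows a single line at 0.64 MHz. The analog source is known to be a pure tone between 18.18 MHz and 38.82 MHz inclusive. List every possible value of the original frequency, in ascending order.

25.44 MHz, 26.72 MHz, 38.48 MHz

Frequencies that alias to 0.64 MHz are k·fs ± 0.64 MHz for integer k ≥ 0.
k=0: 0.64 MHz.
k=1: 12.4 MHz, 13.68 MHz.
k=2: 25.44 MHz, 26.72 MHz.
k=3: 38.48 MHz, 39.76 MHz.
k=4: 51.52 MHz, 52.8 MHz.
Within [18.18 MHz, 38.82 MHz]: 25.44 MHz, 26.72 MHz, 38.48 MHz.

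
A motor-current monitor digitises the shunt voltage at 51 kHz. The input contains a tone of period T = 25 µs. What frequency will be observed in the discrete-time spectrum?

11 kHz

T = 25 µs → f = 1/T = 40 kHz.
40 kHz > fs/2 = 25.5 kHz, folds to fs − 40 kHz = 11 kHz.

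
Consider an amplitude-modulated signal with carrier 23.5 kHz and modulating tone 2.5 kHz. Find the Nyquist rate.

52 kHz

AM sidebands sit at fc ± fm = 21 kHz and 26 kHz.
Highest-frequency component: 26 kHz.
Nyquist rate = 2 × 26 kHz = 52 kHz.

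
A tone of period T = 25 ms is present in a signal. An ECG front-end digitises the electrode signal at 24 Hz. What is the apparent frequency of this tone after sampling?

8 Hz

T = 25 ms → f = 1/T = 40 Hz.
40 Hz mod fs = 16 Hz.
16 Hz > fs/2 = 12 Hz, folds to fs − 16 Hz = 8 Hz.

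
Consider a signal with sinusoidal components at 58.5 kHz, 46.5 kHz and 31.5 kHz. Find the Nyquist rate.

117 kHz

Highest-frequency component: 58.5 kHz.
Nyquist rate = 2 × 58.5 kHz = 117 kHz.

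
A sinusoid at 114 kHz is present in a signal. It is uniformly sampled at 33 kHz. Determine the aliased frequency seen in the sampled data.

15 kHz

114 kHz mod fs = 15 kHz.
15 kHz ≤ fs/2 = 16.5 kHz, appears at 15 kHz.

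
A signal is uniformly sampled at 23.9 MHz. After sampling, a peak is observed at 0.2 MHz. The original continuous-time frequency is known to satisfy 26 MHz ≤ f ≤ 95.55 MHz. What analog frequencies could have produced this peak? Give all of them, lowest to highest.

Frequencies that alias to 0.2 MHz are k·fs ± 0.2 MHz for integer k ≥ 0.
k=0: 0.2 MHz.
k=1: 23.7 MHz, 24.1 MHz.
k=2: 47.6 MHz, 48 MHz.
k=3: 71.5 MHz, 71.9 MHz.
k=4: 95.4 MHz, 95.8 MHz.
k=5: 119.3 MHz, 119.7 MHz.
Within [26 MHz, 95.55 MHz]: 47.6 MHz, 48 MHz, 71.5 MHz, 71.9 MHz, 95.4 MHz.

47.6 MHz, 48 MHz, 71.5 MHz, 71.9 MHz, 95.4 MHz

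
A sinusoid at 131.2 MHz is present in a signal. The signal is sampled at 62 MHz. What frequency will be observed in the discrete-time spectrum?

7.2 MHz

131.2 MHz mod fs = 7.2 MHz.
7.2 MHz ≤ fs/2 = 31 MHz, appears at 7.2 MHz.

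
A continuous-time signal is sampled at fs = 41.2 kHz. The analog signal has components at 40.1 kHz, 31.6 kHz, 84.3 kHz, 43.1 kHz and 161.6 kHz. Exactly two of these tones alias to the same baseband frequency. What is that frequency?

fs/2 = 20.6 kHz.
40.1 kHz > fs/2 = 20.6 kHz, folds to fs − 40.1 kHz = 1.1 kHz.
31.6 kHz > fs/2 = 20.6 kHz, folds to fs − 31.6 kHz = 9.6 kHz.
84.3 kHz mod fs = 1.9 kHz.
1.9 kHz ≤ fs/2 = 20.6 kHz, appears at 1.9 kHz.
43.1 kHz mod fs = 1.9 kHz.
1.9 kHz ≤ fs/2 = 20.6 kHz, appears at 1.9 kHz.
161.6 kHz mod fs = 38 kHz.
38 kHz > fs/2 = 20.6 kHz, folds to fs − 38 kHz = 3.2 kHz.
43.1 kHz and 84.3 kHz both map to 1.9 kHz.

1.9 kHz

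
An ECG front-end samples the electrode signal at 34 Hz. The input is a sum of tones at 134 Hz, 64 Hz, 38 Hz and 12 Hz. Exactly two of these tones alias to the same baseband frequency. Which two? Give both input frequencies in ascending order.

fs/2 = 17 Hz.
134 Hz mod fs = 32 Hz.
32 Hz > fs/2 = 17 Hz, folds to fs − 32 Hz = 2 Hz.
64 Hz mod fs = 30 Hz.
30 Hz > fs/2 = 17 Hz, folds to fs − 30 Hz = 4 Hz.
38 Hz mod fs = 4 Hz.
4 Hz ≤ fs/2 = 17 Hz, appears at 4 Hz.
12 Hz ≤ fs/2 = 17 Hz, passes unchanged.
38 Hz and 64 Hz both map to 4 Hz.

38 Hz, 64 Hz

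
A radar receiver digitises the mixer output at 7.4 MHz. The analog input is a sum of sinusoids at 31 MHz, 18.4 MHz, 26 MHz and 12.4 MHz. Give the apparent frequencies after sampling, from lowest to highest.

fs/2 = 3.7 MHz.
31 MHz mod fs = 1.4 MHz.
1.4 MHz ≤ fs/2 = 3.7 MHz, appears at 1.4 MHz.
18.4 MHz mod fs = 3.6 MHz.
3.6 MHz ≤ fs/2 = 3.7 MHz, appears at 3.6 MHz.
26 MHz mod fs = 3.8 MHz.
3.8 MHz > fs/2 = 3.7 MHz, folds to fs − 3.8 MHz = 3.6 MHz.
12.4 MHz mod fs = 5 MHz.
5 MHz > fs/2 = 3.7 MHz, folds to fs − 5 MHz = 2.4 MHz.
Distinct values: {1.4 MHz, 2.4 MHz, 3.6 MHz}.

1.4 MHz, 2.4 MHz, 3.6 MHz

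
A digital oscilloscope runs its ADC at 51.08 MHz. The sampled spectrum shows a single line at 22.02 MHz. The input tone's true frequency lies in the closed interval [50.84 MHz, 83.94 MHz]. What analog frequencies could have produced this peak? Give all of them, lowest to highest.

Frequencies that alias to 22.02 MHz are k·fs ± 22.02 MHz for integer k ≥ 0.
k=0: 22.02 MHz.
k=1: 29.06 MHz, 73.1 MHz.
k=2: 80.14 MHz, 124.18 MHz.
k=3: 131.22 MHz, 175.26 MHz.
Within [50.84 MHz, 83.94 MHz]: 73.1 MHz, 80.14 MHz.

73.1 MHz, 80.14 MHz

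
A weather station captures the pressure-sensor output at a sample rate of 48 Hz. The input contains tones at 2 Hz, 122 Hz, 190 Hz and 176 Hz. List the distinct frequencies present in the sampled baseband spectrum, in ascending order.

2 Hz, 16 Hz, 22 Hz

fs/2 = 24 Hz.
2 Hz ≤ fs/2 = 24 Hz, passes unchanged.
122 Hz mod fs = 26 Hz.
26 Hz > fs/2 = 24 Hz, folds to fs − 26 Hz = 22 Hz.
190 Hz mod fs = 46 Hz.
46 Hz > fs/2 = 24 Hz, folds to fs − 46 Hz = 2 Hz.
176 Hz mod fs = 32 Hz.
32 Hz > fs/2 = 24 Hz, folds to fs − 32 Hz = 16 Hz.
Distinct values: {2 Hz, 16 Hz, 22 Hz}.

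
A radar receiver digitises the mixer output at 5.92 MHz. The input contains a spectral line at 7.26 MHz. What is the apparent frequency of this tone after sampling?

7.26 MHz mod fs = 1.34 MHz.
1.34 MHz ≤ fs/2 = 2.96 MHz, appears at 1.34 MHz.

1.34 MHz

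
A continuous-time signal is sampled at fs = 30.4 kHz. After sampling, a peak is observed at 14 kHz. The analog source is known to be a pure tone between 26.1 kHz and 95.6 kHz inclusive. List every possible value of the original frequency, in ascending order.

Frequencies that alias to 14 kHz are k·fs ± 14 kHz for integer k ≥ 0.
k=0: 14 kHz.
k=1: 16.4 kHz, 44.4 kHz.
k=2: 46.8 kHz, 74.8 kHz.
k=3: 77.2 kHz, 105.2 kHz.
k=4: 107.6 kHz, 135.6 kHz.
Within [26.1 kHz, 95.6 kHz]: 44.4 kHz, 46.8 kHz, 74.8 kHz, 77.2 kHz.

44.4 kHz, 46.8 kHz, 74.8 kHz, 77.2 kHz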